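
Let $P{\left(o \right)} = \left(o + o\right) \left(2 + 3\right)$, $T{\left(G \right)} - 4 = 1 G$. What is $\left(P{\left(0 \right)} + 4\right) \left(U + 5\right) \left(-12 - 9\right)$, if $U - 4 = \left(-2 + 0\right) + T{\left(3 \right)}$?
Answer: $-1176$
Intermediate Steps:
$T{\left(G \right)} = 4 + G$ ($T{\left(G \right)} = 4 + 1 G = 4 + G$)
$U = 9$ ($U = 4 + \left(\left(-2 + 0\right) + \left(4 + 3\right)\right) = 4 + \left(-2 + 7\right) = 4 + 5 = 9$)
$P{\left(o \right)} = 10 o$ ($P{\left(o \right)} = 2 o 5 = 10 o$)
$\left(P{\left(0 \right)} + 4\right) \left(U + 5\right) \left(-12 - 9\right) = \left(10 \cdot 0 + 4\right) \left(9 + 5\right) \left(-12 - 9\right) = \left(0 + 4\right) 14 \left(-21\right) = 4 \cdot 14 \left(-21\right) = 56 \left(-21\right) = -1176$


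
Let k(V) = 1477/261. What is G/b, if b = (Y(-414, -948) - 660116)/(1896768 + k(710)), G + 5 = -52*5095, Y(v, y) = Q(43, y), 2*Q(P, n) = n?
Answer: 8744208129275/11494266 ≈ 7.6075e+5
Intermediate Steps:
Q(P, n) = n/2
Y(v, y) = y/2
k(V) = 1477/261 (k(V) = 1477*(1/261) = 1477/261)
G = -264945 (G = -5 - 52*5095 = -5 - 264940 = -264945)
b = -34482798/99011585 (b = ((½)*(-948) - 660116)/(1896768 + 1477/261) = (-474 - 660116)/(495057925/261) = -660590*261/495057925 = -34482798/99011585 ≈ -0.34827)
G/b = -264945/(-34482798/99011585) = -264945*(-99011585/34482798) = 8744208129275/11494266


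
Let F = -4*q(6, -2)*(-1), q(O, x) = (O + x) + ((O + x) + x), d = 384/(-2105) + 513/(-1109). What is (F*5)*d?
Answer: -36137304/466889 ≈ -77.400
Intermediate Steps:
d = -1505721/2334445 (d = 384*(-1/2105) + 513*(-1/1109) = -384/2105 - 513/1109 = -1505721/2334445 ≈ -0.64500)
q(O, x) = 2*O + 3*x (q(O, x) = (O + x) + (O + 2*x) = 2*O + 3*x)
F = 24 (F = -4*(2*6 + 3*(-2))*(-1) = -4*(12 - 6)*(-1) = -4*6*(-1) = -24*(-1) = 24)
(F*5)*d = (24*5)*(-1505721/2334445) = 120*(-1505721/2334445) = -36137304/466889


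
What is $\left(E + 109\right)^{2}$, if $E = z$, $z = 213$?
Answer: $103684$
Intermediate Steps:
$E = 213$
$\left(E + 109\right)^{2} = \left(213 + 109\right)^{2} = 322^{2} = 103684$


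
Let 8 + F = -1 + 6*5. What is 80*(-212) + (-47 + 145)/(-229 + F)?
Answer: -1763889/104 ≈ -16960.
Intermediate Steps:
F = 21 (F = -8 + (-1 + 6*5) = -8 + (-1 + 30) = -8 + 29 = 21)
80*(-212) + (-47 + 145)/(-229 + F) = 80*(-212) + (-47 + 145)/(-229 + 21) = -16960 + 98/(-208) = -16960 + 98*(-1/208) = -16960 - 49/104 = -1763889/104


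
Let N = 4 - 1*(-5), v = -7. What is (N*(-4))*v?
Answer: 252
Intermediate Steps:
N = 9 (N = 4 + 5 = 9)
(N*(-4))*v = (9*(-4))*(-7) = -36*(-7) = 252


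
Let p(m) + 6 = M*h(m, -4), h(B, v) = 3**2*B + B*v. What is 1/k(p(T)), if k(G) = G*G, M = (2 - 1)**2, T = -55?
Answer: 1/78961 ≈ 1.2664e-5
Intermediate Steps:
h(B, v) = 9*B + B*v
M = 1 (M = 1**2 = 1)
p(m) = -6 + 5*m (p(m) = -6 + 1*(m*(9 - 4)) = -6 + 1*(m*5) = -6 + 1*(5*m) = -6 + 5*m)
k(G) = G**2
1/k(p(T)) = 1/((-6 + 5*(-55))**2) = 1/((-6 - 275)**2) = 1/((-281)**2) = 1/78961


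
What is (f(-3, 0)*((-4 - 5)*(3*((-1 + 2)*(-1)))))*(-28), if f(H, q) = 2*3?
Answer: -4536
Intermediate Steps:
f(H, q) = 6
(f(-3, 0)*((-4 - 5)*(3*((-1 + 2)*(-1)))))*(-28) = (6*((-4 - 5)*(3*((-1 + 2)*(-1)))))*(-28) = (6*(-27*1*(-1)))*(-28) = (6*(-27*(-1)))*(-28) = (6*(-9*(-3)))*(-28) = (6*27)*(-28) = 162*(-28) = -4536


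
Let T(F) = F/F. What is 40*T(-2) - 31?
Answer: 9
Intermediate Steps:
T(F) = 1
40*T(-2) - 31 = 40*1 - 31 = 40 - 31 = 9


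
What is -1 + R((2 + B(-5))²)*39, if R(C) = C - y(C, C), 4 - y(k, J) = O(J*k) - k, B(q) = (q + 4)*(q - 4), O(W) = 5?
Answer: 38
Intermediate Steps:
B(q) = (-4 + q)*(4 + q) (B(q) = (4 + q)*(-4 + q) = (-4 + q)*(4 + q))
y(k, J) = -1 + k (y(k, J) = 4 - (5 - k) = 4 + (-5 + k) = -1 + k)
R(C) = 1 (R(C) = C - (-1 + C) = C + (1 - C) = 1)
-1 + R((2 + B(-5))²)*39 = -1 + 1*39 = -1 + 39 = 38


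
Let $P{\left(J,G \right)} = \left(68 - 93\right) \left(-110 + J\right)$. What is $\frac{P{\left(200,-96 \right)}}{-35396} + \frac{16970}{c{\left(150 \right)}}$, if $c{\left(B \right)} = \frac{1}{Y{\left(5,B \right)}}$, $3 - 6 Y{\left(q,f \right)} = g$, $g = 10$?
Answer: $- \frac{1051169335}{53094} \approx -19798.0$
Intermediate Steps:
$Y{\left(q,f \right)} = - \frac{7}{6}$ ($Y{\left(q,f \right)} = \frac{1}{2} - \frac{5}{3} = - \frac{7}{6}$)
$c{\left(B \right)} = - \frac{6}{7}$ ($c{\left(B \right)} = \frac{1}{- \frac{7}{6}} = - \frac{6}{7}$)
$P{\left(J,G \right)} = 2750 - 25 J$ ($P{\left(J,G \right)} = - 25 \left(-110 + J\right) = 2750 - 25 J$)
$\frac{P{\left(200,-96 \right)}}{-35396} + \frac{16970}{c{\left(150 \right)}} = \frac{2750 - 5000}{-35396} + \frac{16970}{- \frac{6}{7}} = \left(2750 - 5000\right) \left(- \frac{1}{35396}\right) + 16970 \left(- \frac{7}{6}\right) = \left(-2250\right) \left(- \frac{1}{35396}\right) - \frac{59395}{3} = \frac{1125}{17698} - \frac{59395}{3} = - \frac{1051169335}{53094}$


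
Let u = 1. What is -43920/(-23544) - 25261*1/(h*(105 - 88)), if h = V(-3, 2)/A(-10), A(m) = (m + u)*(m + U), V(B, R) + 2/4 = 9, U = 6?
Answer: -594568694/94503 ≈ -6291.5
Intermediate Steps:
V(B, R) = 17/2 (V(B, R) = -1/2 + 9 = 17/2)
A(m) = (1 + m)*(6 + m) (A(m) = (m + 1)*(m + 6) = (1 + m)*(6 + m))
h = 17/72 (h = 17/(2*(6 + (-10)**2 + 7*(-10))) = 17/(2*(6 + 100 - 70)) = (17/2)/36 = (17/2)*(1/36) = 17/72 ≈ 0.23611)
-43920/(-23544) - 25261*1/(h*(105 - 88)) = -43920/(-23544) - 25261*72/(17*(105 - 88)) = -43920*(-1/23544) - 25261/(17*(17/72)) = 610/327 - 25261/289/72 = 610/327 - 25261*72/289 = 610/327 - 1818792/289 = -594568694/94503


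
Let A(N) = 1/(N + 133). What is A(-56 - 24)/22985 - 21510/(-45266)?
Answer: 13101817408/27571633765 ≈ 0.47519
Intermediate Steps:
A(N) = 1/(133 + N)
A(-56 - 24)/22985 - 21510/(-45266) = 1/((133 + (-56 - 24))*22985) - 21510/(-45266) = (1/22985)/(133 - 80) - 21510*(-1/45266) = (1/22985)/53 + 10755/22633 = (1/53)*(1/22985) + 10755/22633 = 1/1218205 + 10755/22633 = 13101817408/27571633765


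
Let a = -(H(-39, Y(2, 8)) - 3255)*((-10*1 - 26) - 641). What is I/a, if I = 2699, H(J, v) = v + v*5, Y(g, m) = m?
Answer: -2699/2171139 ≈ -0.0012431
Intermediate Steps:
H(J, v) = 6*v (H(J, v) = v + 5*v = 6*v)
a = -2171139 (a = -(6*8 - 3255)*((-10*1 - 26) - 641) = -(48 - 3255)*((-10 - 26) - 641) = -(-3207)*(-36 - 641) = -(-3207)*(-677) = -1*2171139 = -2171139)
I/a = 2699/(-2171139) = 2699*(-1/2171139) = -2699/2171139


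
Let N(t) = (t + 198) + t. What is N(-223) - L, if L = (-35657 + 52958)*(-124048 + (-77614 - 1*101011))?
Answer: 5236545325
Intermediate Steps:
L = -5236545573 (L = 17301*(-124048 + (-77614 - 101011)) = 17301*(-124048 - 178625) = 17301*(-302673) = -5236545573)
N(t) = 198 + 2*t (N(t) = (198 + t) + t = 198 + 2*t)
N(-223) - L = (198 + 2*(-223)) - 1*(-5236545573) = (198 - 446) + 5236545573 = -248 + 5236545573 = 5236545325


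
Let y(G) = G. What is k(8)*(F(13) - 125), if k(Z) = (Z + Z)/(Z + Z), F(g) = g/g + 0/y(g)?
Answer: -124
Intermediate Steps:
F(g) = 1 (F(g) = g/g + 0/g = 1 + 0 = 1)
k(Z) = 1 (k(Z) = (2*Z)/((2*Z)) = (2*Z)*(1/(2*Z)) = 1)
k(8)*(F(13) - 125) = 1*(1 - 125) = 1*(-124) = -124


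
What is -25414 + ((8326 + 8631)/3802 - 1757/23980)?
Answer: -1158322121347/45585980 ≈ -25410.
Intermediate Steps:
-25414 + ((8326 + 8631)/3802 - 1757/23980) = -25414 + (16957*(1/3802) - 1757*1/23980) = -25414 + (16957/3802 - 1757/23980) = -25414 + 199974373/45585980 = -1158322121347/45585980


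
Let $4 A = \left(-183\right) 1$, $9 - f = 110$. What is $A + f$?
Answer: $- \frac{587}{4} \approx -146.75$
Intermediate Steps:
$f = -101$ ($f = 9 - 110 = -101$)
$A = - \frac{183}{4}$ ($A = \frac{\left(-183\right) 1}{4} = \frac{1}{4} \left(-183\right) = - \frac{183}{4} \approx -45.75$)
$A + f = - \frac{183}{4} - 101 = - \frac{587}{4}$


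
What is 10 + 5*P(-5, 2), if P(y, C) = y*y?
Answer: 135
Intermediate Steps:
P(y, C) = y²
10 + 5*P(-5, 2) = 10 + 5*(-5)² = 10 + 5*25 = 10 + 125 = 135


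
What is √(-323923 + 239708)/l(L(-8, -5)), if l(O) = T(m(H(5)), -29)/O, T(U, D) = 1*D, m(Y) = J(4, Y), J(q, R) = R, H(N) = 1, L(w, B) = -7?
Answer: 7*I*√84215/29 ≈ 70.048*I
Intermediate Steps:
m(Y) = Y
T(U, D) = D
l(O) = -29/O
√(-323923 + 239708)/l(L(-8, -5)) = √(-323923 + 239708)/((-29/(-7))) = √(-84215)/((-29*(-⅐))) = (I*√84215)/(29/7) = (I*√84215)*(7/29) = 7*I*√84215/29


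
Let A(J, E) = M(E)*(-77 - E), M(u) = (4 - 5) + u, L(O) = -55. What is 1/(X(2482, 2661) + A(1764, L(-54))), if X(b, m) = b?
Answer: 1/3714 ≈ 0.00026925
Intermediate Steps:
M(u) = -1 + u
A(J, E) = (-1 + E)*(-77 - E)
1/(X(2482, 2661) + A(1764, L(-54))) = 1/(2482 - (-1 - 55)*(77 - 55)) = 1/(2482 - 1*(-56)*22) = 1/(2482 + 1232) = 1/3714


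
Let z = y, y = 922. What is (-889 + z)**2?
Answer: 1089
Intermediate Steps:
z = 922
(-889 + z)**2 = (-889 + 922)**2 = 33**2 = 1089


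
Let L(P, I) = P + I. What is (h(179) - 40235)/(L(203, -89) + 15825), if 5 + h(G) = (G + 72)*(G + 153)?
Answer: 684/253 ≈ 2.7036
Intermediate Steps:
L(P, I) = I + P
h(G) = -5 + (72 + G)*(153 + G) (h(G) = -5 + (G + 72)*(G + 153) = -5 + (72 + G)*(153 + G))
(h(179) - 40235)/(L(203, -89) + 15825) = ((11011 + 179² + 225*179) - 40235)/((-89 + 203) + 15825) = ((11011 + 32041 + 40275) - 40235)/(114 + 15825) = (83327 - 40235)/15939 = 43092*(1/15939) = 684/253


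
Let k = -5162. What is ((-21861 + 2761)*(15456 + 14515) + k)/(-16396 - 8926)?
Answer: 286225631/12661 ≈ 22607.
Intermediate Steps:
((-21861 + 2761)*(15456 + 14515) + k)/(-16396 - 8926) = ((-21861 + 2761)*(15456 + 14515) - 5162)/(-16396 - 8926) = (-19100*29971 - 5162)/(-25322) = (-572446100 - 5162)*(-1/25322) = -572451262*(-1/25322) = 286225631/12661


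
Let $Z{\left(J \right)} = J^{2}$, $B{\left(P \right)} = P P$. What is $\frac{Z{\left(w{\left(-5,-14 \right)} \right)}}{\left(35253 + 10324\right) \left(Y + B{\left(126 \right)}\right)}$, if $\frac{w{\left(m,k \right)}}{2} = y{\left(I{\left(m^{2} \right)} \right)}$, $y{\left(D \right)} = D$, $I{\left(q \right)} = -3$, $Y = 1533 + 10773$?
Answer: $\frac{6}{214075169} \approx 2.8028 \cdot 10^{-8}$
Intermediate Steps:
$Y = 12306$
$B{\left(P \right)} = P^{2}$
$w{\left(m,k \right)} = -6$ ($w{\left(m,k \right)} = 2 \left(-3\right) = -6$)
$\frac{Z{\left(w{\left(-5,-14 \right)} \right)}}{\left(35253 + 10324\right) \left(Y + B{\left(126 \right)}\right)} = \frac{\left(-6\right)^{2}}{\left(35253 + 10324\right) \left(12306 + 126^{2}\right)} = \frac{36}{45577 \left(12306 + 15876\right)} = \frac{36}{45577 \cdot 28182} = \frac{36}{1284451014} = 36 \cdot \frac{1}{1284451014} = \frac{6}{214075169}$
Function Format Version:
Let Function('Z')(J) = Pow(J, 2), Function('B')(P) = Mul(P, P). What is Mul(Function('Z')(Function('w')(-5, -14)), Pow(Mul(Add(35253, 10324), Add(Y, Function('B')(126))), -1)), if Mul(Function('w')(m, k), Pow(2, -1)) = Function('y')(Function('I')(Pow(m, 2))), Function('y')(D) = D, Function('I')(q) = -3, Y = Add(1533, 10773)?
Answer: Rational(6, 214075169) ≈ 2.8028e-8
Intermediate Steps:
Y = 12306
Function('B')(P) = Pow(P, 2)
Function('w')(m, k) = -6 (Function('w')(m, k) = Mul(2, -3) = -6)
Mul(Function('Z')(Function('w')(-5, -14)), Pow(Mul(Add(35253, 10324), Add(Y, Function('B')(126))), -1)) = Mul(Pow(-6, 2), Pow(Mul(Add(35253, 10324), Add(12306, Pow(126, 2))), -1)) = Mul(36, Pow(Mul(45577, Add(12306, 15876)), -1)) = Mul(36, Pow(Mul(45577, 28182), -1)) = Mul(36, Pow(1284451014, -1)) = Mul(36, Rational(1, 1284451014)) = Rational(6, 214075169)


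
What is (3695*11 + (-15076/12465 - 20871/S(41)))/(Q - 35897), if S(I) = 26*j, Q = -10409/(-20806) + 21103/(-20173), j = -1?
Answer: -2818920337752271991/2441515446570750615 ≈ -1.1546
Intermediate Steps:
Q = -229088261/419719438 (Q = -10409*(-1/20806) + 21103*(-1/20173) = 10409/20806 - 21103/20173 = -229088261/419719438 ≈ -0.54581)
S(I) = -26 (S(I) = 26*(-1) = -26)
(3695*11 + (-15076/12465 - 20871/S(41)))/(Q - 35897) = (3695*11 + (-15076/12465 - 20871/(-26)))/(-229088261/419719438 - 35897) = (40645 + (-15076*1/12465 - 20871*(-1/26)))/(-15066897754147/419719438) = (40645 + (-15076/12465 + 20871/26))*(-419719438/15066897754147) = (40645 + 259765039/324090)*(-419719438/15066897754147) = (13432403089/324090)*(-419719438/15066897754147) = -2818920337752271991/2441515446570750615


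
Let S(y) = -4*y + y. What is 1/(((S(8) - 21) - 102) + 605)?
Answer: 1/458 ≈ 0.0021834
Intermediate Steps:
S(y) = -3*y
1/(((S(8) - 21) - 102) + 605) = 1/(((-3*8 - 21) - 102) + 605) = 1/(((-24 - 21) - 102) + 605) = 1/((-45 - 102) + 605) = 1/(-147 + 605) = 1/458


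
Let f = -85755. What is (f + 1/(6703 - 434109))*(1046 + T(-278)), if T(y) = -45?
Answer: -5241264818933/61058 ≈ -8.5841e+7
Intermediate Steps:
(f + 1/(6703 - 434109))*(1046 + T(-278)) = (-85755 + 1/(6703 - 434109))*(1046 - 45) = (-85755 + 1/(-427406))*1001 = (-85755 - 1/427406)*1001 = -36652201531/427406*1001 = -5241264818933/61058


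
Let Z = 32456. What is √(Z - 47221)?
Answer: I*√14765 ≈ 121.51*I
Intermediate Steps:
√(Z - 47221) = √(32456 - 47221) = √(-14765) = I*√14765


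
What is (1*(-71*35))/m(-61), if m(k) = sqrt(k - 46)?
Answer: 2485*I*sqrt(107)/107 ≈ 240.23*I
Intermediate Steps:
m(k) = sqrt(-46 + k)
(1*(-71*35))/m(-61) = (1*(-71*35))/(sqrt(-46 - 61)) = (1*(-2485))/(sqrt(-107)) = -2485*(-I*sqrt(107)/107) = -(-2485)*I*sqrt(107)/107 = 2485*I*sqrt(107)/107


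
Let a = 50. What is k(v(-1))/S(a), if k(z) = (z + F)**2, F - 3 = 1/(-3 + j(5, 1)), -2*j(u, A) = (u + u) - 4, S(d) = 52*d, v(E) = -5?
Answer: 13/7200 ≈ 0.0018056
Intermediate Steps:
j(u, A) = 2 - u (j(u, A) = -((u + u) - 4)/2 = -(2*u - 4)/2 = -(-4 + 2*u)/2 = 2 - u)
F = 17/6 (F = 3 + 1/(-3 + (2 - 1*5)) = 3 + 1/(-3 + (2 - 5)) = 3 + 1/(-3 - 3) = 3 + 1/(-6) = 3 - 1/6 = 17/6 ≈ 2.8333)
k(z) = (17/6 + z)**2 (k(z) = (z + 17/6)**2 = (17/6 + z)**2)
k(v(-1))/S(a) = ((17 + 6*(-5))**2/36)/((52*50)) = ((17 - 30)**2/36)/2600 = ((1/36)*(-13)**2)*(1/2600) = ((1/36)*169)*(1/2600) = (169/36)*(1/2600) = 13/7200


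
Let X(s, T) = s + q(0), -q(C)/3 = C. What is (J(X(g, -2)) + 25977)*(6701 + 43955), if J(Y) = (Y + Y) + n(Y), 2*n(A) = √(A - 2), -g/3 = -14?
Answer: 1320146016 + 50656*√10 ≈ 1.3203e+9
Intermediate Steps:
g = 42 (g = -3*(-14) = 42)
q(C) = -3*C
X(s, T) = s (X(s, T) = s - 3*0 = s + 0 = s)
n(A) = √(-2 + A)/2 (n(A) = √(A - 2)/2 = √(-2 + A)/2)
J(Y) = √(-2 + Y)/2 + 2*Y (J(Y) = (Y + Y) + √(-2 + Y)/2 = 2*Y + √(-2 + Y)/2 = √(-2 + Y)/2 + 2*Y)
(J(X(g, -2)) + 25977)*(6701 + 43955) = ((√(-2 + 42)/2 + 2*42) + 25977)*(6701 + 43955) = ((√40/2 + 84) + 25977)*50656 = (((2*√10)/2 + 84) + 25977)*50656 = ((√10 + 84) + 25977)*50656 = ((84 + √10) + 25977)*50656 = (26061 + √10)*50656 = 1320146016 + 50656*√10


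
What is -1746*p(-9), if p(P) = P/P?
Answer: -1746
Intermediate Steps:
p(P) = 1
-1746*p(-9) = -1746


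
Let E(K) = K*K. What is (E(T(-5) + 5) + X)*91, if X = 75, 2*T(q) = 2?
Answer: 10101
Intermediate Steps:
T(q) = 1 (T(q) = (1/2)*2 = 1)
E(K) = K**2
(E(T(-5) + 5) + X)*91 = ((1 + 5)**2 + 75)*91 = (6**2 + 75)*91 = (36 + 75)*91 = 111*91 = 10101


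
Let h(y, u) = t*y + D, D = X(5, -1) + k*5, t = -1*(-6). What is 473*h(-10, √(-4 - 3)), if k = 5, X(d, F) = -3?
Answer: -17974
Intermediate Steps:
t = 6
D = 22 (D = -3 + 5*5 = -3 + 25 = 22)
h(y, u) = 22 + 6*y (h(y, u) = 6*y + 22 = 22 + 6*y)
473*h(-10, √(-4 - 3)) = 473*(22 + 6*(-10)) = 473*(22 - 60) = 473*(-38) = -17974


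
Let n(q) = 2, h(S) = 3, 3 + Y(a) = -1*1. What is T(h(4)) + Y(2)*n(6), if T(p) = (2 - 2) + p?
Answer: -5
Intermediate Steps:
Y(a) = -4 (Y(a) = -3 - 1*1 = -3 - 1 = -4)
T(p) = p (T(p) = 0 + p = p)
T(h(4)) + Y(2)*n(6) = 3 - 4*2 = 3 - 8 = -5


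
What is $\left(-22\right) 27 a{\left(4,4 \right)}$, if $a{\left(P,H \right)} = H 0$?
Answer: $0$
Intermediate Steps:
$a{\left(P,H \right)} = 0$
$\left(-22\right) 27 a{\left(4,4 \right)} = \left(-22\right) 27 \cdot 0 = \left(-594\right) 0 = 0$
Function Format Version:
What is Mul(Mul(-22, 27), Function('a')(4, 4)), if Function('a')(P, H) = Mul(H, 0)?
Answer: 0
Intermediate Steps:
Function('a')(P, H) = 0
Mul(Mul(-22, 27), Function('a')(4, 4)) = Mul(Mul(-22, 27), 0) = Mul(-594, 0) = 0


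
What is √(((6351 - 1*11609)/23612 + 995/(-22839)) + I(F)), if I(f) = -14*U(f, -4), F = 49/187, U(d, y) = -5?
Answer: √5069939211097391886/269637234 ≈ 8.3507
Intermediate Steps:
F = 49/187 (F = 49*(1/187) = 49/187 ≈ 0.26203)
I(f) = 70 (I(f) = -14*(-5) = 70)
√(((6351 - 1*11609)/23612 + 995/(-22839)) + I(F)) = √(((6351 - 1*11609)/23612 + 995/(-22839)) + 70) = √(((6351 - 11609)*(1/23612) + 995*(-1/22839)) + 70) = √((-5258*1/23612 - 995/22839) + 70) = √((-2629/11806 - 995/22839) + 70) = √(-71790701/269637234 + 70) = √(18802815679/269637234) = √5069939211097391886/269637234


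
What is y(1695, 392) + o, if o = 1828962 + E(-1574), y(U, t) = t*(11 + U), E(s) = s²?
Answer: 4975190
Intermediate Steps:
o = 4306438 (o = 1828962 + (-1574)² = 1828962 + 2477476 = 4306438)
y(1695, 392) + o = 392*(11 + 1695) + 4306438 = 392*1706 + 4306438 = 668752 + 4306438 = 4975190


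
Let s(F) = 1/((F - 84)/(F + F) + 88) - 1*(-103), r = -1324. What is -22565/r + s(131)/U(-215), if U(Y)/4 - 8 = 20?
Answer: 15384674761/856474416 ≈ 17.963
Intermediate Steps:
U(Y) = 112 (U(Y) = 32 + 4*20 = 32 + 80 = 112)
s(F) = 103 + 1/(88 + (-84 + F)/(2*F)) (s(F) = 1/((-84 + F)/((2*F)) + 88) + 103 = 1/((-84 + F)*(1/(2*F)) + 88) + 103 = 1/((-84 + F)/(2*F) + 88) + 103 = 1/(88 + (-84 + F)/(2*F)) + 103 = 103 + 1/(88 + (-84 + F)/(2*F)))
-22565/r + s(131)/U(-215) = -22565/(-1324) + ((-8652 + 18233*131)/(3*(-28 + 59*131)))/112 = -22565*(-1/1324) + ((-8652 + 2388523)/(3*(-28 + 7729)))*(1/112) = 22565/1324 + ((⅓)*2379871/7701)*(1/112) = 22565/1324 + ((⅓)*(1/7701)*2379871)*(1/112) = 22565/1324 + (2379871/23103)*(1/112) = 22565/1324 + 2379871/2587536 = 15384674761/856474416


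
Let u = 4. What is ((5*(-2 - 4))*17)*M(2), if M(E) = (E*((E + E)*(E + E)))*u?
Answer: -65280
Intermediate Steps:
M(E) = 16*E³ (M(E) = (E*((E + E)*(E + E)))*4 = (E*((2*E)*(2*E)))*4 = (E*(4*E²))*4 = (4*E³)*4 = 16*E³)
((5*(-2 - 4))*17)*M(2) = ((5*(-2 - 4))*17)*(16*2³) = ((5*(-6))*17)*(16*8) = -30*17*128 = -510*128 = -65280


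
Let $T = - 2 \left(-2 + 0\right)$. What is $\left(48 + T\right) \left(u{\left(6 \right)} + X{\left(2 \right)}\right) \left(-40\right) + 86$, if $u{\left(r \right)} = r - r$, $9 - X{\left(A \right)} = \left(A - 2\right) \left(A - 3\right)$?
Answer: $-18634$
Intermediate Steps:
$X{\left(A \right)} = 9 - \left(-3 + A\right) \left(-2 + A\right)$ ($X{\left(A \right)} = 9 - \left(A - 2\right) \left(A - 3\right) = 9 - \left(-2 + A\right) \left(-3 + A\right) = 9 - \left(-3 + A\right) \left(-2 + A\right)$)
$u{\left(r \right)} = 0$
$T = 4$ ($T = \left(-2\right) \left(-2\right) = 4$)
$\left(48 + T\right) \left(u{\left(6 \right)} + X{\left(2 \right)}\right) \left(-40\right) + 86 = \left(48 + 4\right) \left(0 + \left(3 - 2^{2} + 5 \cdot 2\right)\right) \left(-40\right) + 86 = 52 \left(0 + \left(3 - 4 + 10\right)\right) \left(-40\right) + 86 = 52 \left(0 + 9\right) \left(-40\right) + 86 = 52 \cdot 9 \left(-40\right) + 86 = 468 \left(-40\right) + 86 = -18720 + 86 = -18634$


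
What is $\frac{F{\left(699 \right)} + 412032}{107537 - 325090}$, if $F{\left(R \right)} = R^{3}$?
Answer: $- \frac{341944131}{217553} \approx -1571.8$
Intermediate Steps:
$\frac{F{\left(699 \right)} + 412032}{107537 - 325090} = \frac{699^{3} + 412032}{107537 - 325090} = \frac{341532099 + 412032}{-217553} = 341944131 \left(- \frac{1}{217553}\right) = - \frac{341944131}{217553}$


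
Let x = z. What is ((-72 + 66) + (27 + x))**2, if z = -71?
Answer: 2500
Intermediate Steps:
x = -71
((-72 + 66) + (27 + x))**2 = ((-72 + 66) + (27 - 71))**2 = (-6 - 44)**2 = (-50)**2 = 2500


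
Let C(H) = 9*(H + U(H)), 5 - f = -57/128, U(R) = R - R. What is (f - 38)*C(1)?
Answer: -37503/128 ≈ -292.99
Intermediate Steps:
U(R) = 0
f = 697/128 (f = 5 - (-57)/128 = 5 - 1*(-57/128) = 5 + 57/128 = 697/128 ≈ 5.4453)
C(H) = 9*H (C(H) = 9*(H + 0) = 9*H)
(f - 38)*C(1) = (697/128 - 38)*(9*1) = -4167/128*9 = -37503/128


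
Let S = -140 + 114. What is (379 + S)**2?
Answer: 124609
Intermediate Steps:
S = -26
(379 + S)**2 = (379 - 26)**2 = 353**2 = 124609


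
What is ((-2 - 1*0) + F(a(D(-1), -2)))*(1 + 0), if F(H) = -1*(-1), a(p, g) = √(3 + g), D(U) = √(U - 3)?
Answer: -1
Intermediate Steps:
D(U) = √(-3 + U)
F(H) = 1
((-2 - 1*0) + F(a(D(-1), -2)))*(1 + 0) = ((-2 - 1*0) + 1)*(1 + 0) = ((-2 + 0) + 1)*1 = (-2 + 1)*1 = -1*1 = -1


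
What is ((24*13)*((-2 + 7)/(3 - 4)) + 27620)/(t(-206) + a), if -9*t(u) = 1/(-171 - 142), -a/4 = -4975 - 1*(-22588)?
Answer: -73411020/198463283 ≈ -0.36990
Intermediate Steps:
a = -70452 (a = -4*(-4975 - 1*(-22588)) = -4*(-4975 + 22588) = -4*17613 = -70452)
t(u) = 1/2817 (t(u) = -1/(9*(-171 - 142)) = -⅑/(-313) = -⅑*(-1/313) = 1/2817)
((24*13)*((-2 + 7)/(3 - 4)) + 27620)/(t(-206) + a) = ((24*13)*((-2 + 7)/(3 - 4)) + 27620)/(1/2817 - 70452) = (312*(5/(-1)) + 27620)/(-198463283/2817) = (312*(5*(-1)) + 27620)*(-2817/198463283) = (312*(-5) + 27620)*(-2817/198463283) = (-1560 + 27620)*(-2817/198463283) = 26060*(-2817/198463283) = -73411020/198463283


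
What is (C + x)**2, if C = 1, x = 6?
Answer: 49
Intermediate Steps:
(C + x)**2 = (1 + 6)**2 = 7**2 = 49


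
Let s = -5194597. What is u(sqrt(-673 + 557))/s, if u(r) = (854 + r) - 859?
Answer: 5/5194597 - 2*I*sqrt(29)/5194597 ≈ 9.6254e-7 - 2.0734e-6*I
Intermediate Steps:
u(r) = -5 + r
u(sqrt(-673 + 557))/s = (-5 + sqrt(-673 + 557))/(-5194597) = (-5 + sqrt(-116))*(-1/5194597) = (-5 + 2*I*sqrt(29))*(-1/5194597) = 5/5194597 - 2*I*sqrt(29)/5194597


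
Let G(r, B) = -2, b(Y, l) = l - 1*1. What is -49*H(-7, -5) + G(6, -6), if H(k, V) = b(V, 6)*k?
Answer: 1713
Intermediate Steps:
b(Y, l) = -1 + l (b(Y, l) = l - 1 = -1 + l)
H(k, V) = 5*k (H(k, V) = (-1 + 6)*k = 5*k)
-49*H(-7, -5) + G(6, -6) = -245*(-7) - 2 = -49*(-35) - 2 = 1715 - 2 = 1713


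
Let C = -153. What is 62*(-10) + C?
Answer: -773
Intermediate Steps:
62*(-10) + C = 62*(-10) - 153 = -620 - 153 = -773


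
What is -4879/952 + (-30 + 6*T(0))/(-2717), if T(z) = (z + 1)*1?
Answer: -111205/21736 ≈ -5.1162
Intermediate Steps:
T(z) = 1 + z (T(z) = (1 + z)*1 = 1 + z)
-4879/952 + (-30 + 6*T(0))/(-2717) = -4879/952 + (-30 + 6*(1 + 0))/(-2717) = -4879*1/952 + (-30 + 6*1)*(-1/2717) = -41/8 + (-30 + 6)*(-1/2717) = -41/8 - 24*(-1/2717) = -41/8 + 24/2717 = -111205/21736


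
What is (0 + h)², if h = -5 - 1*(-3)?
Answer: 4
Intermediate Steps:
h = -2 (h = -5 + 3 = -2)
(0 + h)² = (0 - 2)² = (-2)² = 4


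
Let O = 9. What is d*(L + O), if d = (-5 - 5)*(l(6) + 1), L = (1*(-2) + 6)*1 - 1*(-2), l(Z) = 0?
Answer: -150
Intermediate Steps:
L = 6 (L = (-2 + 6)*1 + 2 = 4*1 + 2 = 4 + 2 = 6)
d = -10 (d = (-5 - 5)*(0 + 1) = -10*1 = -10)
d*(L + O) = -10*(6 + 9) = -10*15 = -150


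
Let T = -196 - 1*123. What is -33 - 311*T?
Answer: 99176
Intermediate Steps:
T = -319 (T = -196 - 123 = -319)
-33 - 311*T = -33 - 311*(-319) = -33 + 99209 = 99176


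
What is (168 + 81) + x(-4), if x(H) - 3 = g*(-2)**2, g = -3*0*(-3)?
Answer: 252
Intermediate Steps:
g = 0 (g = 0*(-3) = 0)
x(H) = 3 (x(H) = 3 + 0*(-2)**2 = 3 + 0*4 = 3 + 0 = 3)
(168 + 81) + x(-4) = (168 + 81) + 3 = 249 + 3 = 252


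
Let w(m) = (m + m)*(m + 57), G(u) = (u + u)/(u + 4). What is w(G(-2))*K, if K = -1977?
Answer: 434940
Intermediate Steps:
G(u) = 2*u/(4 + u) (G(u) = (2*u)/(4 + u) = 2*u/(4 + u))
w(m) = 2*m*(57 + m) (w(m) = (2*m)*(57 + m) = 2*m*(57 + m))
w(G(-2))*K = (2*(2*(-2)/(4 - 2))*(57 + 2*(-2)/(4 - 2)))*(-1977) = (2*(2*(-2)/2)*(57 + 2*(-2)/2))*(-1977) = (2*(2*(-2)*(1/2))*(57 + 2*(-2)*(1/2)))*(-1977) = (2*(-2)*(57 - 2))*(-1977) = (2*(-2)*55)*(-1977) = -220*(-1977) = 434940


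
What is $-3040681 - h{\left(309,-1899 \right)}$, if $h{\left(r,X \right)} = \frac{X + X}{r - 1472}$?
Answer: $- \frac{3536315801}{1163} \approx -3.0407 \cdot 10^{6}$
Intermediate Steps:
$h{\left(r,X \right)} = \frac{2 X}{-1472 + r}$
$-3040681 - h{\left(309,-1899 \right)} = -3040681 - 2 \left(-1899\right) \frac{1}{-1472 + 309} = -3040681 - 2 \left(-1899\right) \frac{1}{-1163} = -3040681 - 2 \left(-1899\right) \left(- \frac{1}{1163}\right) = -3040681 - \frac{3798}{1163} = - \frac{3536315801}{1163}$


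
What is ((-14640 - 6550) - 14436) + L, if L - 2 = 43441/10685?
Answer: -380598999/10685 ≈ -35620.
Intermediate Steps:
L = 64811/10685 (L = 2 + 43441/10685 = 64811/10685 ≈ 6.0656)
((-14640 - 6550) - 14436) + L = ((-14640 - 6550) - 14436) + 64811/10685 = (-21190 - 14436) + 64811/10685 = -35626 + 64811/10685 = -380598999/10685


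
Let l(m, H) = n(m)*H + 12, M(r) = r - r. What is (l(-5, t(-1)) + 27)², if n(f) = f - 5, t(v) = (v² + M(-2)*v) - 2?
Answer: 2401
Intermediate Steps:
M(r) = 0
t(v) = -2 + v² (t(v) = (v² + 0*v) - 2 = (v² + 0) - 2 = v² - 2 = -2 + v²)
n(f) = -5 + f
l(m, H) = 12 + H*(-5 + m) (l(m, H) = (-5 + m)*H + 12 = H*(-5 + m) + 12 = 12 + H*(-5 + m))
(l(-5, t(-1)) + 27)² = ((12 + (-2 + (-1)²)*(-5 - 5)) + 27)² = ((12 + (-2 + 1)*(-10)) + 27)² = ((12 - 1*(-10)) + 27)² = ((12 + 10) + 27)² = (22 + 27)² = 49² = 2401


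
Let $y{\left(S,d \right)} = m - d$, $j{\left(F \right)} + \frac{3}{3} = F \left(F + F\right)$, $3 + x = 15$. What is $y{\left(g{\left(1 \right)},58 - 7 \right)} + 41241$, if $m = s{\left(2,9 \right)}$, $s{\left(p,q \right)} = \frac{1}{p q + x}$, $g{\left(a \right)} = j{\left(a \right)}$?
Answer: $\frac{1235701}{30} \approx 41190.0$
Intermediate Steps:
$x = 12$ ($x = -3 + 15 = 12$)
$j{\left(F \right)} = -1 + 2 F^{2}$ ($j{\left(F \right)} = -1 + F \left(F + F\right) = -1 + F 2 F = -1 + 2 F^{2}$)
$g{\left(a \right)} = -1 + 2 a^{2}$
$s{\left(p,q \right)} = \frac{1}{12 + p q}$ ($s{\left(p,q \right)} = \frac{1}{p q + 12} = \frac{1}{12 + p q}$)
$m = \frac{1}{30}$ ($m = \frac{1}{12 + 2 \cdot 9} = \frac{1}{12 + 18} = \frac{1}{30} \approx 0.033333$)
$y{\left(S,d \right)} = \frac{1}{30} - d$
$y{\left(g{\left(1 \right)},58 - 7 \right)} + 41241 = \left(\frac{1}{30} - \left(58 - 7\right)\right) + 41241 = \left(\frac{1}{30} - 51\right) + 41241 = - \frac{1529}{30} + 41241 = \frac{1235701}{30}$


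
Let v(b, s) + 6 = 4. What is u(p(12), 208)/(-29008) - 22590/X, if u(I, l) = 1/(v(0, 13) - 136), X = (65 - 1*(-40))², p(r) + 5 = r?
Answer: -41011387/20015520 ≈ -2.0490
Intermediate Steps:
v(b, s) = -2 (v(b, s) = -6 + 4 = -2)
p(r) = -5 + r
X = 11025 (X = (65 + 40)² = 105² = 11025)
u(I, l) = -1/138 (u(I, l) = 1/(-2 - 136) = 1/(-138) = -1/138)
u(p(12), 208)/(-29008) - 22590/X = -1/138/(-29008) - 22590/11025 = -1/138*(-1/29008) - 22590*1/11025 = 1/4003104 - 502/245 = -41011387/20015520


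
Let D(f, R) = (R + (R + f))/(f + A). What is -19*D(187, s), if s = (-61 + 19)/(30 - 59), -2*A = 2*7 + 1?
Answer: -209266/10411 ≈ -20.100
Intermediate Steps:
A = -15/2 (A = -(2*7 + 1)/2 = -(14 + 1)/2 = -½*15 = -15/2 ≈ -7.5000)
s = 42/29 (s = -42/(-29) = -42*(-1/29) = 42/29 ≈ 1.4483)
D(f, R) = (f + 2*R)/(-15/2 + f) (D(f, R) = (R + (R + f))/(f - 15/2) = (f + 2*R)/(-15/2 + f))
-19*D(187, s) = -38*(187 + 2*(42/29))/(-15 + 2*187) = -38*(187 + 84/29)/(-15 + 374) = -38*5507/(359*29) = -19*11014/10411 = -209266/10411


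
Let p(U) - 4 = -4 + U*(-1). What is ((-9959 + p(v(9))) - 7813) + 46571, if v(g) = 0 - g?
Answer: 28808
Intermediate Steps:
v(g) = -g
p(U) = -U (p(U) = 4 + (-4 + U*(-1)) = 4 + (-4 - U) = -U)
((-9959 + p(v(9))) - 7813) + 46571 = ((-9959 - (-1)*9) - 7813) + 46571 = ((-9959 - 1*(-9)) - 7813) + 46571 = ((-9959 + 9) - 7813) + 46571 = (-9950 - 7813) + 46571 = -17763 + 46571 = 28808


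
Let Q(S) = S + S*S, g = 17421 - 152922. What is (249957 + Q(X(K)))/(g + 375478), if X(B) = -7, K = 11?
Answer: 249999/239977 ≈ 1.0418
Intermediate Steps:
g = -135501
Q(S) = S + S²
(249957 + Q(X(K)))/(g + 375478) = (249957 - 7*(1 - 7))/(-135501 + 375478) = (249957 - 7*(-6))/239977 = (249957 + 42)*(1/239977) = 249999*(1/239977) = 249999/239977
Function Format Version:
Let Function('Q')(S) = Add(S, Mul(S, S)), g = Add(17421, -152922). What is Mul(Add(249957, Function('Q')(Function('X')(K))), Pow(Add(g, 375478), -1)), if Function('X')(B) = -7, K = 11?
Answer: Rational(249999, 239977) ≈ 1.0418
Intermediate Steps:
g = -135501
Function('Q')(S) = Add(S, Pow(S, 2))
Mul(Add(249957, Function('Q')(Function('X')(K))), Pow(Add(g, 375478), -1)) = Mul(Add(249957, Mul(-7, Add(1, -7))), Pow(Add(-135501, 375478), -1)) = Mul(Add(249957, Mul(-7, -6)), Pow(239977, -1)) = Mul(Add(249957, 42), Rational(1, 239977)) = Mul(249999, Rational(1, 239977)) = Rational(249999, 239977)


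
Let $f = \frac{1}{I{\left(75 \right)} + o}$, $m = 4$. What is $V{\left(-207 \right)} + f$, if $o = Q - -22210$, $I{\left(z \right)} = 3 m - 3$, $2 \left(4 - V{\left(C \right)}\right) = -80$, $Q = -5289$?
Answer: $\frac{744921}{16930} \approx 44.0$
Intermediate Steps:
$V{\left(C \right)} = 44$ ($V{\left(C \right)} = 4 - -40 = 4 + 40 = 44$)
$I{\left(z \right)} = 9$ ($I{\left(z \right)} = 3 \cdot 4 - 3 = 12 - 3 = 9$)
$o = 16921$ ($o = -5289 - -22210 = -5289 + 22210 = 16921$)
$f = \frac{1}{16930}$ ($f = \frac{1}{9 + 16921} = \frac{1}{16930} \approx 5.9067 \cdot 10^{-5}$)
$V{\left(-207 \right)} + f = 44 + \frac{1}{16930} = \frac{744921}{16930}$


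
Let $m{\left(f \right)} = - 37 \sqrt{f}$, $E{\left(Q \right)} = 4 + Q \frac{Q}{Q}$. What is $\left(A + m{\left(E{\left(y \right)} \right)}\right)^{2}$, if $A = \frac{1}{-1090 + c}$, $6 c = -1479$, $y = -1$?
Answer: $\frac{29344223407}{7144929} + \frac{148 \sqrt{3}}{2673} \approx 4107.1$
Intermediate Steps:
$c = - \frac{493}{2}$ ($c = \frac{1}{6} \left(-1479\right) = - \frac{493}{2} \approx -246.5$)
$E{\left(Q \right)} = 4 + Q$ ($E{\left(Q \right)} = 4 + Q 1 = 4 + Q$)
$A = - \frac{2}{2673}$ ($A = \frac{1}{-1090 - \frac{493}{2}} = \frac{1}{- \frac{2673}{2}} = - \frac{2}{2673} \approx -0.00074822$)
$\left(A + m{\left(E{\left(y \right)} \right)}\right)^{2} = \left(- \frac{2}{2673} - 37 \sqrt{4 - 1}\right)^{2} = \left(- \frac{2}{2673} - 37 \sqrt{3}\right)^{2}$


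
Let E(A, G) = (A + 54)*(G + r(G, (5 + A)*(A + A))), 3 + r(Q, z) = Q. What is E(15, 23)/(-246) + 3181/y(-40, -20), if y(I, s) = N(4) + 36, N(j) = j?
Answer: 110641/1640 ≈ 67.464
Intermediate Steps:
r(Q, z) = -3 + Q
E(A, G) = (-3 + 2*G)*(54 + A) (E(A, G) = (A + 54)*(G + (-3 + G)) = (54 + A)*(-3 + 2*G) = (-3 + 2*G)*(54 + A))
y(I, s) = 40 (y(I, s) = 4 + 36 = 40)
E(15, 23)/(-246) + 3181/y(-40, -20) = (-162 + 108*23 + 15*23 + 15*(-3 + 23))/(-246) + 3181/40 = (-162 + 2484 + 345 + 15*20)*(-1/246) + 3181*(1/40) = (-162 + 2484 + 345 + 300)*(-1/246) + 3181/40 = 2967*(-1/246) + 3181/40 = -989/82 + 3181/40 = 110641/1640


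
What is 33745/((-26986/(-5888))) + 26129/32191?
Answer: 3198376467077/434353163 ≈ 7363.5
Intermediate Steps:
33745/((-26986/(-5888))) + 26129/32191 = 33745/((-26986*(-1/5888))) + 26129*(1/32191) = 33745/(13493/2944) + 26129/32191 = 33745*(2944/13493) + 26129/32191 = 99345280/13493 + 26129/32191 = 3198376467077/434353163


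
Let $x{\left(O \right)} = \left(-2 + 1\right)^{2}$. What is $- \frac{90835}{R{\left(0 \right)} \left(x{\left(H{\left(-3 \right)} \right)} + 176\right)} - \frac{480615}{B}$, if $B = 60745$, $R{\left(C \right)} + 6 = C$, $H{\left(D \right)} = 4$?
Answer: $\frac{1001471789}{12902238} \approx 77.62$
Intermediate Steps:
$R{\left(C \right)} = -6 + C$
$x{\left(O \right)} = 1$ ($x{\left(O \right)} = \left(-1\right)^{2} = 1$)
$- \frac{90835}{R{\left(0 \right)} \left(x{\left(H{\left(-3 \right)} \right)} + 176\right)} - \frac{480615}{B} = - \frac{90835}{\left(-6 + 0\right) \left(1 + 176\right)} - \frac{480615}{60745} = - \frac{90835}{\left(-6\right) 177} - \frac{96123}{12149} = - \frac{90835}{-1062} - \frac{96123}{12149} = \left(-90835\right) \left(- \frac{1}{1062}\right) - \frac{96123}{12149} = \frac{90835}{1062} - \frac{96123}{12149} = \frac{1001471789}{12902238}$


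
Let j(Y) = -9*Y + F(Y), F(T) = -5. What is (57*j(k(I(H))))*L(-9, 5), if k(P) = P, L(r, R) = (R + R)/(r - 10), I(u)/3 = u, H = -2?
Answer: -1470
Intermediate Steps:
I(u) = 3*u
L(r, R) = 2*R/(-10 + r) (L(r, R) = (2*R)/(-10 + r) = 2*R/(-10 + r))
j(Y) = -5 - 9*Y (j(Y) = -9*Y - 5 = -5 - 9*Y)
(57*j(k(I(H))))*L(-9, 5) = (57*(-5 - 27*(-2)))*(2*5/(-10 - 9)) = (57*(-5 - 9*(-6)))*(2*5/(-19)) = (57*(-5 + 54))*(2*5*(-1/19)) = (57*49)*(-10/19) = 2793*(-10/19) = -1470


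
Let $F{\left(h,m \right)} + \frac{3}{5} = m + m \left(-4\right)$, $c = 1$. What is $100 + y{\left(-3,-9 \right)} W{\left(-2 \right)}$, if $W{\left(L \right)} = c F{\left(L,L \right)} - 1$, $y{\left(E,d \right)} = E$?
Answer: $\frac{434}{5} \approx 86.8$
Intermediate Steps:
$F{\left(h,m \right)} = - \frac{3}{5} - 3 m$ ($F{\left(h,m \right)} = - \frac{3}{5} + \left(m + m \left(-4\right)\right) = - \frac{3}{5} + \left(m - 4 m\right) = - \frac{3}{5} - 3 m$)
$W{\left(L \right)} = - \frac{8}{5} - 3 L$ ($W{\left(L \right)} = 1 \left(- \frac{3}{5} - 3 L\right) - 1 = \left(- \frac{3}{5} - 3 L\right) - 1 = - \frac{8}{5} - 3 L$)
$100 + y{\left(-3,-9 \right)} W{\left(-2 \right)} = 100 - 3 \left(- \frac{8}{5} - -6\right) = 100 - 3 \left(- \frac{8}{5} + 6\right) = 100 - \frac{66}{5} = \frac{434}{5}$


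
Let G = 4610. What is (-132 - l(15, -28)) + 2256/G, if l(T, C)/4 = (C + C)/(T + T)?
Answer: -857764/6915 ≈ -124.04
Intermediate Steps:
l(T, C) = 4*C/T (l(T, C) = 4*((C + C)/(T + T)) = 4*((2*C)/((2*T))) = 4*((2*C)*(1/(2*T))) = 4*(C/T) = 4*C/T)
(-132 - l(15, -28)) + 2256/G = (-132 - 4*(-28)/15) + 2256/4610 = (-132 - 4*(-28)/15) + 2256*(1/4610) = (-132 - 1*(-112/15)) + 1128/2305 = (-132 + 112/15) + 1128/2305 = -1868/15 + 1128/2305 = -857764/6915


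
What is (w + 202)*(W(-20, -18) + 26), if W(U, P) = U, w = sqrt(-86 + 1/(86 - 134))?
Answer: 1212 + I*sqrt(12387)/2 ≈ 1212.0 + 55.648*I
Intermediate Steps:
w = I*sqrt(12387)/12 (w = sqrt(-86 + 1/(-48)) = sqrt(-86 - 1/48) = sqrt(-4129/48) = I*sqrt(12387)/12 ≈ 9.2747*I)
(w + 202)*(W(-20, -18) + 26) = (I*sqrt(12387)/12 + 202)*(-20 + 26) = (202 + I*sqrt(12387)/12)*6 = 1212 + I*sqrt(12387)/2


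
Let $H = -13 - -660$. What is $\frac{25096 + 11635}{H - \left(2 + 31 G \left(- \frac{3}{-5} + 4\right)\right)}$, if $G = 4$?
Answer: $\frac{183655}{373} \approx 492.37$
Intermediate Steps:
$H = 647$ ($H = -13 + 660 = 647$)
$\frac{25096 + 11635}{H - \left(2 + 31 G \left(- \frac{3}{-5} + 4\right)\right)} = \frac{25096 + 11635}{647 - \left(2 + 31 \cdot 4 \left(- \frac{3}{-5} + 4\right)\right)} = \frac{36731}{647 - \left(2 + 31 \cdot 4 \left(\left(-3\right) \left(- \frac{1}{5}\right) + 4\right)\right)} = \frac{36731}{647 - \left(2 + 31 \cdot 4 \left(\frac{3}{5} + 4\right)\right)} = \frac{36731}{647 - \left(2 + 31 \cdot 4 \cdot \frac{23}{5}\right)} = \frac{36731}{647 - \frac{2862}{5}} = \frac{36731}{\frac{373}{5}} = 36731 \cdot \frac{5}{373} = \frac{183655}{373}$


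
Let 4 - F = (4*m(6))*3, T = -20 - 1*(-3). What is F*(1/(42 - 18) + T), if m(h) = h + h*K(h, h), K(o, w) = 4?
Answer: 36223/6 ≈ 6037.2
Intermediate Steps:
T = -17 (T = -20 + 3 = -17)
m(h) = 5*h (m(h) = h + h*4 = h + 4*h = 5*h)
F = -356 (F = 4 - 4*(5*6)*3 = 4 - 4*30*3 = 4 - 120*3 = 4 - 1*360 = 4 - 360 = -356)
F*(1/(42 - 18) + T) = -356*(1/(42 - 18) - 17) = -356*(1/24 - 17) = -356*(-407/24) = 36223/6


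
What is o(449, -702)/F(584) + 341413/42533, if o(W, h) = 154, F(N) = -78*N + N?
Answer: 99650063/12419636 ≈ 8.0236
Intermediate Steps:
F(N) = -77*N
o(449, -702)/F(584) + 341413/42533 = 154/((-77*584)) + 341413/42533 = 154/(-44968) + 341413*(1/42533) = 154*(-1/44968) + 341413/42533 = -1/292 + 341413/42533 = 99650063/12419636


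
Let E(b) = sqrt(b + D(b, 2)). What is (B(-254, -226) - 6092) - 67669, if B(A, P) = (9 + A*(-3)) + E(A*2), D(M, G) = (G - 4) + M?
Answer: -72990 + I*sqrt(1018) ≈ -72990.0 + 31.906*I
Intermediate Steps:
D(M, G) = -4 + G + M (D(M, G) = (-4 + G) + M = -4 + G + M)
E(b) = sqrt(-2 + 2*b) (E(b) = sqrt(b + (-4 + 2 + b)) = sqrt(b + (-2 + b)) = sqrt(-2 + 2*b))
B(A, P) = 9 + sqrt(-2 + 4*A) - 3*A (B(A, P) = (9 + A*(-3)) + sqrt(-2 + 2*(A*2)) = (9 - 3*A) + sqrt(-2 + 2*(2*A)) = (9 - 3*A) + sqrt(-2 + 4*A) = 9 + sqrt(-2 + 4*A) - 3*A)
(B(-254, -226) - 6092) - 67669 = ((9 + sqrt(-2 + 4*(-254)) - 3*(-254)) - 6092) - 67669 = ((9 + sqrt(-2 - 1016) + 762) - 6092) - 67669 = ((9 + sqrt(-1018) + 762) - 6092) - 67669 = ((9 + I*sqrt(1018) + 762) - 6092) - 67669 = ((771 + I*sqrt(1018)) - 6092) - 67669 = (-5321 + I*sqrt(1018)) - 67669 = -72990 + I*sqrt(1018)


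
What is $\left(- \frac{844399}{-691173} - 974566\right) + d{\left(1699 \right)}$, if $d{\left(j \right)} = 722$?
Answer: $- \frac{29264949331}{30051} \approx -9.7384 \cdot 10^{5}$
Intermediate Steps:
$\left(- \frac{844399}{-691173} - 974566\right) + d{\left(1699 \right)} = \left(- \frac{844399}{-691173} - 974566\right) + 722 = \left(\left(-844399\right) \left(- \frac{1}{691173}\right) - 974566\right) + 722 = \left(\frac{36713}{30051} - 974566\right) + 722 = - \frac{29286646153}{30051} + 722 = - \frac{29264949331}{30051}$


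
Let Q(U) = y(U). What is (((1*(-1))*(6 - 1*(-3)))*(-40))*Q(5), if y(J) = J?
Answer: 1800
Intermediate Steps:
Q(U) = U
(((1*(-1))*(6 - 1*(-3)))*(-40))*Q(5) = (((1*(-1))*(6 - 1*(-3)))*(-40))*5 = (-(6 + 3)*(-40))*5 = (-1*9*(-40))*5 = -9*(-40)*5 = 360*5 = 1800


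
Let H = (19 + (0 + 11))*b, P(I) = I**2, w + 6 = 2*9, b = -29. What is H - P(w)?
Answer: -1014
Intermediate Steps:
w = 12 (w = -6 + 2*9 = -6 + 18 = 12)
H = -870 (H = (19 + (0 + 11))*(-29) = (19 + 11)*(-29) = 30*(-29) = -870)
H - P(w) = -870 - 1*12**2 = -870 - 1*144 = -870 - 144 = -1014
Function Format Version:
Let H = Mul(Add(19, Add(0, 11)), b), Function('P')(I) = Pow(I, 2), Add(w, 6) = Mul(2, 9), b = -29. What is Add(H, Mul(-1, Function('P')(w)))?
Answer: -1014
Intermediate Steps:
w = 12 (w = Add(-6, Mul(2, 9)) = Add(-6, 18) = 12)
H = -870 (H = Mul(Add(19, Add(0, 11)), -29) = Mul(Add(19, 11), -29) = Mul(30, -29) = -870)
Add(H, Mul(-1, Function('P')(w))) = Add(-870, Mul(-1, Pow(12, 2))) = Add(-870, Mul(-1, 144)) = Add(-870, -144) = -1014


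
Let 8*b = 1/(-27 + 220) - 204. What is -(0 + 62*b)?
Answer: 1220501/772 ≈ 1581.0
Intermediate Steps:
b = -39371/1544 (b = (1/(-27 + 220) - 204)/8 = (1/193 - 204)/8 = (⅛)*(-39371/193) = -39371/1544 ≈ -25.499)
-(0 + 62*b) = -(0 + 62*(-39371/1544)) = -(0 - 1220501/772) = -1*(-1220501/772) = 1220501/772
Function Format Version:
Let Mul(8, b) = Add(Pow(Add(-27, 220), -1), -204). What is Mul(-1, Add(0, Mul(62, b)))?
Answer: Rational(1220501, 772) ≈ 1581.0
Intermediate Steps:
b = Rational(-39371, 1544) (b = Mul(Rational(1, 8), Add(Pow(Add(-27, 220), -1), -204)) = Mul(Rational(1, 8), Add(Pow(193, -1), -204)) = Mul(Rational(1, 8), Add(Rational(1, 193), -204)) = Mul(Rational(1, 8), Rational(-39371, 193)) = Rational(-39371, 1544) ≈ -25.499)
Mul(-1, Add(0, Mul(62, b))) = Mul(-1, Add(0, Mul(62, Rational(-39371, 1544)))) = Mul(-1, Add(0, Rational(-1220501, 772))) = Mul(-1, Rational(-1220501, 772)) = Rational(1220501, 772)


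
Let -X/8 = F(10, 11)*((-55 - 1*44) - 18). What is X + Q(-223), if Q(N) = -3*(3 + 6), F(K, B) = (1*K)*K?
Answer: 93573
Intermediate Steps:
F(K, B) = K**2 (F(K, B) = K*K = K**2)
Q(N) = -27 (Q(N) = -3*9 = -27)
X = 93600 (X = -8*10**2*((-55 - 1*44) - 18) = -800*((-55 - 44) - 18) = -800*(-99 - 18) = -800*(-117) = -8*(-11700) = 93600)
X + Q(-223) = 93600 - 27 = 93573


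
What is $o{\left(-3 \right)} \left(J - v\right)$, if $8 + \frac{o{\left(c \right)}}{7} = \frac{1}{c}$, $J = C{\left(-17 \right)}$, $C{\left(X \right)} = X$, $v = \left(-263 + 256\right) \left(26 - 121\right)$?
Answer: $\frac{119350}{3} \approx 39783.0$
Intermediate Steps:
$v = 665$ ($v = \left(-7\right) \left(-95\right) = 665$)
$J = -17$
$o{\left(c \right)} = -56 + \frac{7}{c}$
$o{\left(-3 \right)} \left(J - v\right) = \left(-56 + \frac{7}{-3}\right) \left(-17 - 665\right) = \left(-56 + 7 \left(- \frac{1}{3}\right)\right) \left(-17 - 665\right) = \left(-56 - \frac{7}{3}\right) \left(-682\right) = \left(- \frac{175}{3}\right) \left(-682\right) = \frac{119350}{3}$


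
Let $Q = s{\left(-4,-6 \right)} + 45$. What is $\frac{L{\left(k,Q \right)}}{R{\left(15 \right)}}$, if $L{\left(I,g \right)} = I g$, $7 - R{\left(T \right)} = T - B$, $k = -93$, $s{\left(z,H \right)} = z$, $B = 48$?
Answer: $- \frac{3813}{40} \approx -95.325$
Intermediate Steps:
$Q = 41$ ($Q = -4 + 45 = 41$)
$R{\left(T \right)} = 55 - T$ ($R{\left(T \right)} = 7 - \left(T - 48\right) = 7 - \left(-48 + T\right) = 55 - T$)
$\frac{L{\left(k,Q \right)}}{R{\left(15 \right)}} = \frac{\left(-93\right) 41}{55 - 15} = - \frac{3813}{55 - 15} = - \frac{3813}{40}$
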